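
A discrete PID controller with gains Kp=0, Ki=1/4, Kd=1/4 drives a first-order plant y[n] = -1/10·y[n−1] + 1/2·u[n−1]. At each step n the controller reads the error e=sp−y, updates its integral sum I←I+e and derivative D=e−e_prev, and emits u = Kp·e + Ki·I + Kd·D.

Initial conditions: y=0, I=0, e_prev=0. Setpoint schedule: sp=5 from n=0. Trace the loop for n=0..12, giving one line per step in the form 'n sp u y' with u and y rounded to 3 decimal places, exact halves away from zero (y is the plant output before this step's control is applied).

0 5 2.500 0.000
1 5 1.875 1.250
2 5 3.344 0.813
3 5 3.892 1.591
4 5 4.841 1.787
5 5 5.466 2.242
6 5 6.136 2.509
7 5 6.671 2.817
8 5 7.175 3.054
9 5 7.607 3.282
10 5 7.997 3.475
11 5 8.339 3.651
12 5 8.643 3.804

(exact arithmetic carried between steps; '≈' marks a value shown rounded to 6 d.p. or computed from one; I and e_prev carry over from the previous line; the table rounds u and y to 3 d.p., halves away from zero)
n=0: y=0, sp=5, e=sp−y=5; I=5, D=e−e_prev=5; u=0·5+1/4·5+1/4·5=2.5; next y=-1/10·0+1/2·2.5=1.25
n=1: y=1.25, sp=5, e=sp−y=3.75; I=8.75, D=e−e_prev=-1.25; u=0·3.75+1/4·8.75+1/4·(-1.25)=1.875; next y=-1/10·1.25+1/2·1.875=0.8125
n=2: y=0.8125, sp=5, e=sp−y=4.1875; I=12.9375, D=e−e_prev=0.4375; u=0·4.1875+1/4·12.9375+1/4·0.4375=3.34375; next y=-1/10·0.8125+1/2·3.34375=1.590625
n=3: y=1.590625, sp=5, e=sp−y=3.409375; I=16.346875, D=e−e_prev=-0.778125; u=0·3.409375+1/4·16.346875+1/4·(-0.778125)≈3.892188; next y=-1/10·1.590625+1/2·3.892188≈1.787031
n=4: y≈1.787031, sp=5, e=sp−y≈3.212969; I≈19.559844, D=e−e_prev≈-0.196406; u=0·3.212969+1/4·19.559844+1/4·(-0.196406)≈4.840859; next y=-1/10·1.787031+1/2·4.840859≈2.241727
n=5: y≈2.241727, sp=5, e=sp−y≈2.758273; I≈22.318117, D=e−e_prev≈-0.454695; u=0·2.758273+1/4·22.318117+1/4·(-0.454695)≈5.465855; next y=-1/10·2.241727+1/2·5.465855≈2.508755
n=6: y≈2.508755, sp=5, e=sp−y≈2.491245; I≈24.809362, D=e−e_prev≈-0.267029; u=0·2.491245+1/4·24.809362+1/4·(-0.267029)≈6.135583; next y=-1/10·2.508755+1/2·6.135583≈2.816916
n=7: y≈2.816916, sp=5, e=sp−y≈2.183084; I≈26.992446, D=e−e_prev≈-0.308161; u=0·2.183084+1/4·26.992446+1/4·(-0.308161)≈6.671071; next y=-1/10·2.816916+1/2·6.671071≈3.053844
n=8: y≈3.053844, sp=5, e=sp−y≈1.946156; I≈28.938602, D=e−e_prev≈-0.236928; u=0·1.946156+1/4·28.938602+1/4·(-0.236928)≈7.175419; next y=-1/10·3.053844+1/2·7.175419≈3.282325
n=9: y≈3.282325, sp=5, e=sp−y≈1.717675; I≈30.656277, D=e−e_prev≈-0.228481; u=0·1.717675+1/4·30.656277+1/4·(-0.228481)≈7.606949; next y=-1/10·3.282325+1/2·7.606949≈3.475242
n=10: y≈3.475242, sp=5, e=sp−y≈1.524758; I≈32.181035, D=e−e_prev≈-0.192917; u=0·1.524758+1/4·32.181035+1/4·(-0.192917)≈7.997029; next y=-1/10·3.475242+1/2·7.997029≈3.650991
n=11: y≈3.650991, sp=5, e=sp−y≈1.349009; I≈33.530045, D=e−e_prev≈-0.175748; u=0·1.349009+1/4·33.530045+1/4·(-0.175748)≈8.338574; next y=-1/10·3.650991+1/2·8.338574≈3.804188
n=12: y≈3.804188, sp=5, e=sp−y≈1.195812; I≈34.725857, D=e−e_prev≈-0.153197; u=0·1.195812+1/4·34.725857+1/4·(-0.153197)≈8.643165; next y=-1/10·3.804188+1/2·8.643165≈3.941164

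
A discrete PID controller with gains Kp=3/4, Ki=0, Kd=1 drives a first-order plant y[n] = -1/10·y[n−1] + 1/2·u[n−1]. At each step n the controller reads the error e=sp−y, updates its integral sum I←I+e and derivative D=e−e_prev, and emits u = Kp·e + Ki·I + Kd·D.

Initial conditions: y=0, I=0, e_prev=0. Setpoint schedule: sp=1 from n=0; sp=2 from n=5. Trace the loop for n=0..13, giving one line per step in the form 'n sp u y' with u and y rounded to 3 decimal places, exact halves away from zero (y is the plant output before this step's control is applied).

0 1 1.750 0.000
1 1 -0.781 0.875
2 1 2.462 -0.478
3 1 -1.966 1.279
4 1 3.973 -1.111
5 2 -2.281 2.097
6 2 5.960 -1.350
7 2 -5.302 3.115
8 2 9.799 -2.962
9 2 -10.555 5.196
10 2 16.841 -5.797
11 2 -20.048 9.000
12 2 29.617 -10.924
13 2 -37.251 15.901

(exact arithmetic carried between steps; '≈' marks a value shown rounded to 6 d.p. or computed from one; I and e_prev carry over from the previous line; the table rounds u and y to 3 d.p., halves away from zero)
n=0: y=0, sp=1, e=sp−y=1; I=1, D=e−e_prev=1; u=3/4·1+0·1+1·1=1.75; next y=-1/10·0+1/2·1.75=0.875
n=1: y=0.875, sp=1, e=sp−y=0.125; I=1.125, D=e−e_prev=-0.875; u=3/4·0.125+0·1.125+1·(-0.875)=-0.78125; next y=-1/10·0.875+1/2·(-0.78125)=-0.478125
n=2: y=-0.478125, sp=1, e=sp−y=1.478125; I=2.603125, D=e−e_prev=1.353125; u=3/4·1.478125+0·2.603125+1·1.353125≈2.461719; next y=-1/10·(-0.478125)+1/2·2.461719≈1.278672
n=3: y≈1.278672, sp=1, e=sp−y≈-0.278672; I≈2.324453, D=e−e_prev≈-1.756797; u=3/4·(-0.278672)+0·2.324453+1·(-1.756797)≈-1.965801; next y=-1/10·1.278672+1/2·(-1.965801)≈-1.110768
n=4: y≈-1.110768, sp=1, e=sp−y≈2.110768; I≈4.435221, D=e−e_prev≈2.389439; u=3/4·2.110768+0·4.435221+1·2.389439≈3.972515; next y=-1/10·(-1.110768)+1/2·3.972515≈2.097334
n=5: y≈2.097334, sp=2, e=sp−y≈-0.097334; I≈4.337886, D=e−e_prev≈-2.208102; u=3/4·(-0.097334)+0·4.337886+1·(-2.208102)≈-2.281103; next y=-1/10·2.097334+1/2·(-2.281103)≈-1.350285
n=6: y≈-1.350285, sp=2, e=sp−y≈3.350285; I≈7.688171, D=e−e_prev≈3.447619; u=3/4·3.350285+0·7.688171+1·3.447619≈5.960333; next y=-1/10·(-1.350285)+1/2·5.960333≈3.115195
n=7: y≈3.115195, sp=2, e=sp−y≈-1.115195; I≈6.572976, D=e−e_prev≈-4.465480; u=3/4·(-1.115195)+0·6.572976+1·(-4.465480)≈-5.301876; next y=-1/10·3.115195+1/2·(-5.301876)≈-2.962457
n=8: y≈-2.962457, sp=2, e=sp−y≈4.962457; I≈11.535434, D=e−e_prev≈6.077652; u=3/4·4.962457+0·11.535434+1·6.077652≈9.799495; next y=-1/10·(-2.962457)+1/2·9.799495≈5.195993
n=9: y≈5.195993, sp=2, e=sp−y≈-3.195993; I≈8.339440, D=e−e_prev≈-8.158451; u=3/4·(-3.195993)+0·8.339440+1·(-8.158451)≈-10.555446; next y=-1/10·5.195993+1/2·(-10.555446)≈-5.797322
n=10: y≈-5.797322, sp=2, e=sp−y≈7.797322; I≈16.136762, D=e−e_prev≈10.993315; u=3/4·7.797322+0·16.136762+1·10.993315≈16.841307; next y=-1/10·(-5.797322)+1/2·16.841307≈9.000386
n=11: y≈9.000386, sp=2, e=sp−y≈-7.000386; I≈9.136377, D=e−e_prev≈-14.797708; u=3/4·(-7.000386)+0·9.136377+1·(-14.797708)≈-20.047997; next y=-1/10·9.000386+1/2·(-20.047997)≈-10.924037
n=12: y≈-10.924037, sp=2, e=sp−y≈12.924037; I≈22.060414, D=e−e_prev≈19.924423; u=3/4·12.924037+0·22.060414+1·19.924423≈29.617451; next y=-1/10·(-10.924037)+1/2·29.617451≈15.901129
n=13: y≈15.901129, sp=2, e=sp−y≈-13.901129; I≈8.159285, D=e−e_prev≈-26.825166; u=3/4·(-13.901129)+0·8.159285+1·(-26.825166)≈-37.251013; next y=-1/10·15.901129+1/2·(-37.251013)≈-20.215619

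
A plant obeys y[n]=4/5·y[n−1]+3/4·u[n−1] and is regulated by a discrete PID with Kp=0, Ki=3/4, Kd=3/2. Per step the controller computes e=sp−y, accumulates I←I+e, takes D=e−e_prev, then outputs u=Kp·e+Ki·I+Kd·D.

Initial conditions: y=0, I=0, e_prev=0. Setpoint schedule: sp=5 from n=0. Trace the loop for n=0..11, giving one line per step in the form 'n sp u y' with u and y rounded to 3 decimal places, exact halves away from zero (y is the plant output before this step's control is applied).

0 5 11.250 0.000
1 5 -11.484 8.438
2 5 21.771 -1.863
3 5 -26.109 14.837
4 5 42.300 -7.712
5 5 -56.842 25.555
6 5 85.063 -22.187
7 5 -119.688 46.048
8 5 174.574 -52.928
9 5 -248.854 88.588
10 5 360.535 -115.771
11 5 -515.924 177.785

(exact arithmetic carried between steps; '≈' marks a value shown rounded to 6 d.p. or computed from one; I and e_prev carry over from the previous line; the table rounds u and y to 3 d.p., halves away from zero)
n=0: y=0, sp=5, e=sp−y=5; I=5, D=e−e_prev=5; u=0·5+3/4·5+3/2·5=11.25; next y=4/5·0+3/4·11.25=8.4375
n=1: y=8.4375, sp=5, e=sp−y=-3.4375; I=1.5625, D=e−e_prev=-8.4375; u=0·(-3.4375)+3/4·1.5625+3/2·(-8.4375)=-11.484375; next y=4/5·8.4375+3/4·(-11.484375)≈-1.863281
n=2: y≈-1.863281, sp=5, e=sp−y≈6.863281; I≈8.425781, D=e−e_prev≈10.300781; u=0·6.863281+3/4·8.425781+3/2·10.300781≈21.770508; next y=4/5·(-1.863281)+3/4·21.770508≈14.837256
n=3: y≈14.837256, sp=5, e=sp−y≈-9.837256; I≈-1.411475, D=e−e_prev≈-16.700537; u=0·(-9.837256)+3/4·(-1.411475)+3/2·(-16.700537)≈-26.109412; next y=4/5·14.837256+3/4·(-26.109412)≈-7.712254
n=4: y≈-7.712254, sp=5, e=sp−y≈12.712254; I≈11.300779, D=e−e_prev≈22.549510; u=0·12.712254+3/4·11.300779+3/2·22.549510≈42.299849; next y=4/5·(-7.712254)+3/4·42.299849≈25.555084
n=5: y≈25.555084, sp=5, e=sp−y≈-20.555084; I≈-9.254304, D=e−e_prev≈-33.267338; u=0·(-20.555084)+3/4·(-9.254304)+3/2·(-33.267338)≈-56.841735; next y=4/5·25.555084+3/4·(-56.841735)≈-22.187234
n=6: y≈-22.187234, sp=5, e=sp−y≈27.187234; I≈17.932930, D=e−e_prev≈47.742318; u=0·27.187234+3/4·17.932930+3/2·47.742318≈85.063175; next y=4/5·(-22.187234)+3/4·85.063175≈46.047593
n=7: y≈46.047593, sp=5, e=sp−y≈-41.047593; I≈-23.114664, D=e−e_prev≈-68.234828; u=0·(-41.047593)+3/4·(-23.114664)+3/2·(-68.234828)≈-119.688239; next y=4/5·46.047593+3/4·(-119.688239)≈-52.928105
n=8: y≈-52.928105, sp=5, e=sp−y≈57.928105; I≈34.813441, D=e−e_prev≈98.975698; u=0·57.928105+3/4·34.813441+3/2·98.975698≈174.573628; next y=4/5·(-52.928105)+3/4·174.573628≈88.587737
n=9: y≈88.587737, sp=5, e=sp−y≈-83.587737; I≈-48.774296, D=e−e_prev≈-141.515842; u=0·(-83.587737)+3/4·(-48.774296)+3/2·(-141.515842)≈-248.854485; next y=4/5·88.587737+3/4·(-248.854485)≈-115.770674
n=10: y≈-115.770674, sp=5, e=sp−y≈120.770674; I≈71.996378, D=e−e_prev≈204.358411; u=0·120.770674+3/4·71.996378+3/2·204.358411≈360.534900; next y=4/5·(-115.770674)+3/4·360.534900≈177.784636
n=11: y≈177.784636, sp=5, e=sp−y≈-172.784636; I≈-100.788258, D=e−e_prev≈-293.555310; u=0·(-172.784636)+3/4·(-100.788258)+3/2·(-293.555310)≈-515.924159; next y=4/5·177.784636+3/4·(-515.924159)≈-244.715410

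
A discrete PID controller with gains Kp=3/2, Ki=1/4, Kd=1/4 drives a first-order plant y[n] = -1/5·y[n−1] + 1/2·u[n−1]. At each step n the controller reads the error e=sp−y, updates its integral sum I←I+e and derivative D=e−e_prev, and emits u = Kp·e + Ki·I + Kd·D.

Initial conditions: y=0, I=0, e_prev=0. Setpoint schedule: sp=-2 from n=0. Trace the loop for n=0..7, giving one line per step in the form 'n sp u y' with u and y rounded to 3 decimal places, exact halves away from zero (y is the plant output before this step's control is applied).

0 -2 -4.000 0.000
1 -2 0.000 -2.000
2 -2 -5.300 0.400
3 -2 0.960 -2.730
4 -2 -7.152 1.026
5 -2 2.645 -3.781
6 -2 -9.831 2.079
7 -2 5.434 -5.331

(exact arithmetic carried between steps; '≈' marks a value shown rounded to 6 d.p. or computed from one; I and e_prev carry over from the previous line; the table rounds u and y to 3 d.p., halves away from zero)
n=0: y=0, sp=-2, e=sp−y=-2; I=-2, D=e−e_prev=-2; u=3/2·(-2)+1/4·(-2)+1/4·(-2)=-4; next y=-1/5·0+1/2·(-4)=-2
n=1: y=-2, sp=-2, e=sp−y=0; I=-2, D=e−e_prev=2; u=3/2·0+1/4·(-2)+1/4·2=0; next y=-1/5·(-2)+1/2·0=0.4
n=2: y=0.4, sp=-2, e=sp−y=-2.4; I=-4.4, D=e−e_prev=-2.4; u=3/2·(-2.4)+1/4·(-4.4)+1/4·(-2.4)=-5.3; next y=-1/5·0.4+1/2·(-5.3)=-2.73
n=3: y=-2.73, sp=-2, e=sp−y=0.73; I=-3.67, D=e−e_prev=3.13; u=3/2·0.73+1/4·(-3.67)+1/4·3.13=0.96; next y=-1/5·(-2.73)+1/2·0.96=1.026
n=4: y=1.026, sp=-2, e=sp−y=-3.026; I=-6.696, D=e−e_prev=-3.756; u=3/2·(-3.026)+1/4·(-6.696)+1/4·(-3.756)=-7.152; next y=-1/5·1.026+1/2·(-7.152)=-3.7812
n=5: y=-3.7812, sp=-2, e=sp−y=1.7812; I=-4.9148, D=e−e_prev=4.8072; u=3/2·1.7812+1/4·(-4.9148)+1/4·4.8072=2.6449; next y=-1/5·(-3.7812)+1/2·2.6449=2.07869
n=6: y=2.07869, sp=-2, e=sp−y=-4.07869; I=-8.99349, D=e−e_prev=-5.85989; u=3/2·(-4.07869)+1/4·(-8.99349)+1/4·(-5.85989)=-9.83138; next y=-1/5·2.07869+1/2·(-9.83138)=-5.331428
n=7: y=-5.331428, sp=-2, e=sp−y=3.331428; I=-5.662062, D=e−e_prev=7.410118; u=3/2·3.331428+1/4·(-5.662062)+1/4·7.410118=5.434156; next y=-1/5·(-5.331428)+1/2·5.434156≈3.783364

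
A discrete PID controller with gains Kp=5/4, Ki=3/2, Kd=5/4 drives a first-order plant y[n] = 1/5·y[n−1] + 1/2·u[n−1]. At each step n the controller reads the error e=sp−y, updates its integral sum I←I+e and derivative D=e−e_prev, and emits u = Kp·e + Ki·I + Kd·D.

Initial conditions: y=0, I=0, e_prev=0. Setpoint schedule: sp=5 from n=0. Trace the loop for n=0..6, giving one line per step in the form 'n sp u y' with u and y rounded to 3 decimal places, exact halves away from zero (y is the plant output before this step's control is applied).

(exact arithmetic carried between steps; '≈' marks a value shown rounded to 6 d.p. or computed from one; I and e_prev carry over from the previous line; the table rounds u and y to 3 d.p., halves away from zero)
n=0: y=0, sp=5, e=sp−y=5; I=5, D=e−e_prev=5; u=5/4·5+3/2·5+5/4·5=20; next y=1/5·0+1/2·20=10
n=1: y=10, sp=5, e=sp−y=-5; I=0, D=e−e_prev=-10; u=5/4·(-5)+3/2·0+5/4·(-10)=-18.75; next y=1/5·10+1/2·(-18.75)=-7.375
n=2: y=-7.375, sp=5, e=sp−y=12.375; I=12.375, D=e−e_prev=17.375; u=5/4·12.375+3/2·12.375+5/4·17.375=55.75; next y=1/5·(-7.375)+1/2·55.75=26.4
n=3: y=26.4, sp=5, e=sp−y=-21.4; I=-9.025, D=e−e_prev=-33.775; u=5/4·(-21.4)+3/2·(-9.025)+5/4·(-33.775)=-82.50625; next y=1/5·26.4+1/2·(-82.50625)=-35.973125
n=4: y=-35.973125, sp=5, e=sp−y=40.973125; I=31.948125, D=e−e_prev=62.373125; u=5/4·40.973125+3/2·31.948125+5/4·62.373125=177.105; next y=1/5·(-35.973125)+1/2·177.105=81.357875
n=5: y=81.357875, sp=5, e=sp−y=-76.357875; I=-44.40975, D=e−e_prev=-117.331; u=5/4·(-76.357875)+3/2·(-44.40975)+5/4·(-117.331)≈-308.725719; next y=1/5·81.357875+1/2·(-308.725719)≈-138.091284
n=6: y≈-138.091284, sp=5, e=sp−y≈143.091284; I≈98.681534, D=e−e_prev≈219.449159; u=5/4·143.091284+3/2·98.681534+5/4·219.449159≈601.197856; next y=1/5·(-138.091284)+1/2·601.197856≈272.980671

0 5 20.000 0.000
1 5 -18.750 10.000
2 5 55.750 -7.375
3 5 -82.506 26.400
4 5 177.105 -35.973
5 5 -308.726 81.358
6 5 601.198 -138.091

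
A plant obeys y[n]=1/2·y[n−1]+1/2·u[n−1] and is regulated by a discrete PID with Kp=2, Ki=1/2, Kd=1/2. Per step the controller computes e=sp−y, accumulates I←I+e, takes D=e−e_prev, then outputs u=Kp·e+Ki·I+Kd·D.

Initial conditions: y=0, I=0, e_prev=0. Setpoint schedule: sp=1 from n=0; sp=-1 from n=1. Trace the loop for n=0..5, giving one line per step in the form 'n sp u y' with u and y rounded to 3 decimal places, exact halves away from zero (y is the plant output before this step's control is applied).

0 1 3.000 0.000
1 -1 -7.500 1.500
2 -1 6.500 -3.000
3 -1 -9.000 1.750
4 -1 8.125 -3.625
5 -1 -10.875 2.250

(exact arithmetic carried between steps; '≈' marks a value shown rounded to 6 d.p. or computed from one; I and e_prev carry over from the previous line; the table rounds u and y to 3 d.p., halves away from zero)
n=0: y=0, sp=1, e=sp−y=1; I=1, D=e−e_prev=1; u=2·1+1/2·1+1/2·1=3; next y=1/2·0+1/2·3=1.5
n=1: y=1.5, sp=-1, e=sp−y=-2.5; I=-1.5, D=e−e_prev=-3.5; u=2·(-2.5)+1/2·(-1.5)+1/2·(-3.5)=-7.5; next y=1/2·1.5+1/2·(-7.5)=-3
n=2: y=-3, sp=-1, e=sp−y=2; I=0.5, D=e−e_prev=4.5; u=2·2+1/2·0.5+1/2·4.5=6.5; next y=1/2·(-3)+1/2·6.5=1.75
n=3: y=1.75, sp=-1, e=sp−y=-2.75; I=-2.25, D=e−e_prev=-4.75; u=2·(-2.75)+1/2·(-2.25)+1/2·(-4.75)=-9; next y=1/2·1.75+1/2·(-9)=-3.625
n=4: y=-3.625, sp=-1, e=sp−y=2.625; I=0.375, D=e−e_prev=5.375; u=2·2.625+1/2·0.375+1/2·5.375=8.125; next y=1/2·(-3.625)+1/2·8.125=2.25
n=5: y=2.25, sp=-1, e=sp−y=-3.25; I=-2.875, D=e−e_prev=-5.875; u=2·(-3.25)+1/2·(-2.875)+1/2·(-5.875)=-10.875; next y=1/2·2.25+1/2·(-10.875)=-4.3125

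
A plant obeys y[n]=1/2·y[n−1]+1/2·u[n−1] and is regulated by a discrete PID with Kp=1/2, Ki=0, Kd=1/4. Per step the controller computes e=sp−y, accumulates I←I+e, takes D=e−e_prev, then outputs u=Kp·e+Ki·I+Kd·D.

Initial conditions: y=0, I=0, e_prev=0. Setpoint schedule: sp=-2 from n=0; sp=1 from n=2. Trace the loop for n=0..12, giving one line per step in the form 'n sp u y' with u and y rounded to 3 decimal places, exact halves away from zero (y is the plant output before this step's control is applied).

0 -2 -1.500 0.000
1 -2 -0.438 -0.750
2 1 1.508 -0.594
3 1 0.009 0.457
4 1 0.440 0.233
5 1 0.306 0.336
6 1 0.343 0.321
7 1 0.331 0.332
8 1 0.334 0.332
9 1 0.333 0.333
10 1 0.333 0.333
11 1 0.333 0.333
12 1 0.333 0.333

(exact arithmetic carried between steps; '≈' marks a value shown rounded to 6 d.p. or computed from one; I and e_prev carry over from the previous line; the table rounds u and y to 3 d.p., halves away from zero)
n=0: y=0, sp=-2, e=sp−y=-2; I=-2, D=e−e_prev=-2; u=1/2·(-2)+0·(-2)+1/4·(-2)=-1.5; next y=1/2·0+1/2·(-1.5)=-0.75
n=1: y=-0.75, sp=-2, e=sp−y=-1.25; I=-3.25, D=e−e_prev=0.75; u=1/2·(-1.25)+0·(-3.25)+1/4·0.75=-0.4375; next y=1/2·(-0.75)+1/2·(-0.4375)=-0.59375
n=2: y=-0.59375, sp=1, e=sp−y=1.59375; I=-1.65625, D=e−e_prev=2.84375; u=1/2·1.59375+0·(-1.65625)+1/4·2.84375≈1.507813; next y=1/2·(-0.59375)+1/2·1.507813≈0.457031
n=3: y≈0.457031, sp=1, e=sp−y≈0.542969; I≈-1.113281, D=e−e_prev≈-1.050781; u=1/2·0.542969+0·(-1.113281)+1/4·(-1.050781)≈0.008789; next y=1/2·0.457031+1/2·0.008789≈0.232910
n=4: y≈0.232910, sp=1, e=sp−y≈0.767090; I≈-0.346191, D=e−e_prev≈0.224121; u=1/2·0.767090+0·(-0.346191)+1/4·0.224121≈0.439575; next y=1/2·0.232910+1/2·0.439575≈0.336243
n=5: y≈0.336243, sp=1, e=sp−y≈0.663757; I≈0.317566, D=e−e_prev≈-0.103333; u=1/2·0.663757+0·0.317566+1/4·(-0.103333)≈0.306046; next y=1/2·0.336243+1/2·0.306046≈0.321144
n=6: y≈0.321144, sp=1, e=sp−y≈0.678856; I≈0.996422, D=e−e_prev≈0.015099; u=1/2·0.678856+0·0.996422+1/4·0.015099≈0.343203; next y=1/2·0.321144+1/2·0.343203≈0.332173
n=7: y≈0.332173, sp=1, e=sp−y≈0.667827; I≈1.664248, D=e−e_prev≈-0.011029; u=1/2·0.667827+0·1.664248+1/4·(-0.011029)≈0.331156; next y=1/2·0.332173+1/2·0.331156≈0.331665
n=8: y≈0.331665, sp=1, e=sp−y≈0.668335; I≈2.332584, D=e−e_prev≈0.000509; u=1/2·0.668335+0·2.332584+1/4·0.000509≈0.334295; next y=1/2·0.331665+1/2·0.334295≈0.332980
n=9: y≈0.332980, sp=1, e=sp−y≈0.667020; I≈2.999604, D=e−e_prev≈-0.001315; u=1/2·0.667020+0·2.999604+1/4·(-0.001315)≈0.333181; next y=1/2·0.332980+1/2·0.333181≈0.333081
n=10: y≈0.333081, sp=1, e=sp−y≈0.666919; I≈3.666523, D=e−e_prev≈-0.000101; u=1/2·0.666919+0·3.666523+1/4·(-0.000101)≈0.333435; next y=1/2·0.333081+1/2·0.333435≈0.333258
n=11: y≈0.333258, sp=1, e=sp−y≈0.666742; I≈4.333266, D=e−e_prev≈-0.000177; u=1/2·0.666742+0·4.333266+1/4·(-0.000177)≈0.333327; next y=1/2·0.333258+1/2·0.333327≈0.333292
n=12: y≈0.333292, sp=1, e=sp−y≈0.666708; I≈4.999974, D=e−e_prev≈-0.000035; u=1/2·0.666708+0·4.999974+1/4·(-0.000035)≈0.333345; next y=1/2·0.333292+1/2·0.333345≈0.333319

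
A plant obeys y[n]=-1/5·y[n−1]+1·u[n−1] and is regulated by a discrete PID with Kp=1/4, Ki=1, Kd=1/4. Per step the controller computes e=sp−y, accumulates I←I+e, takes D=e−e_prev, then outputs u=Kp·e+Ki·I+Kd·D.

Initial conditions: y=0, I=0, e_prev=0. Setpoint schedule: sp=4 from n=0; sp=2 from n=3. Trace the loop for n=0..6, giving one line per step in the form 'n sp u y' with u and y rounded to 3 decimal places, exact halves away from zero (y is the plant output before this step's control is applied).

(exact arithmetic carried between steps; '≈' marks a value shown rounded to 6 d.p. or computed from one; I and e_prev carry over from the previous line; the table rounds u and y to 3 d.p., halves away from zero)
n=0: y=0, sp=4, e=sp−y=4; I=4, D=e−e_prev=4; u=1/4·4+1·4+1/4·4=6; next y=-1/5·0+1·6=6
n=1: y=6, sp=4, e=sp−y=-2; I=2, D=e−e_prev=-6; u=1/4·(-2)+1·2+1/4·(-6)=0; next y=-1/5·6+1·0=-1.2
n=2: y=-1.2, sp=4, e=sp−y=5.2; I=7.2, D=e−e_prev=7.2; u=1/4·5.2+1·7.2+1/4·7.2=10.3; next y=-1/5·(-1.2)+1·10.3=10.54
n=3: y=10.54, sp=2, e=sp−y=-8.54; I=-1.34, D=e−e_prev=-13.74; u=1/4·(-8.54)+1·(-1.34)+1/4·(-13.74)=-6.91; next y=-1/5·10.54+1·(-6.91)=-9.018
n=4: y=-9.018, sp=2, e=sp−y=11.018; I=9.678, D=e−e_prev=19.558; u=1/4·11.018+1·9.678+1/4·19.558=17.322; next y=-1/5·(-9.018)+1·17.322=19.1256
n=5: y=19.1256, sp=2, e=sp−y=-17.1256; I=-7.4476, D=e−e_prev=-28.1436; u=1/4·(-17.1256)+1·(-7.4476)+1/4·(-28.1436)=-18.7649; next y=-1/5·19.1256+1·(-18.7649)=-22.59002
n=6: y=-22.59002, sp=2, e=sp−y=24.59002; I=17.14242, D=e−e_prev=41.71562; u=1/4·24.59002+1·17.14242+1/4·41.71562=33.71883; next y=-1/5·(-22.59002)+1·33.71883=38.236834

0 4 6.000 0.000
1 4 0.000 6.000
2 4 10.300 -1.200
3 2 -6.910 10.540
4 2 17.322 -9.018
5 2 -18.765 19.126
6 2 33.719 -22.590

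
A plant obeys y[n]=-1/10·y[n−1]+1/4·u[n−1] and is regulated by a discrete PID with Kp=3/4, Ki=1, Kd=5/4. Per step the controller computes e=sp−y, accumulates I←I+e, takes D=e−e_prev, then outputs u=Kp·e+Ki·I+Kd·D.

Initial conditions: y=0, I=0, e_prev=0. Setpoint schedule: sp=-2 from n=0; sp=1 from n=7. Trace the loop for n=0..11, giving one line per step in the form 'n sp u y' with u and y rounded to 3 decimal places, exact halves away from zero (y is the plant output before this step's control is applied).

0 -2 -6.000 0.000
1 -2 -1.000 -1.500
2 -2 -7.575 -0.100
3 -2 -2.374 -1.884
4 -2 -9.156 -0.405
5 -2 -3.372 -2.248
6 -2 -10.319 -0.618
7 1 5.036 -2.518
8 1 -9.657 1.511
9 1 7.097 -2.565
10 1 -8.221 2.031
11 1 9.360 -2.258

(exact arithmetic carried between steps; '≈' marks a value shown rounded to 6 d.p. or computed from one; I and e_prev carry over from the previous line; the table rounds u and y to 3 d.p., halves away from zero)
n=0: y=0, sp=-2, e=sp−y=-2; I=-2, D=e−e_prev=-2; u=3/4·(-2)+1·(-2)+5/4·(-2)=-6; next y=-1/10·0+1/4·(-6)=-1.5
n=1: y=-1.5, sp=-2, e=sp−y=-0.5; I=-2.5, D=e−e_prev=1.5; u=3/4·(-0.5)+1·(-2.5)+5/4·1.5=-1; next y=-1/10·(-1.5)+1/4·(-1)=-0.1
n=2: y=-0.1, sp=-2, e=sp−y=-1.9; I=-4.4, D=e−e_prev=-1.4; u=3/4·(-1.9)+1·(-4.4)+5/4·(-1.4)=-7.575; next y=-1/10·(-0.1)+1/4·(-7.575)=-1.88375
n=3: y=-1.88375, sp=-2, e=sp−y=-0.11625; I=-4.51625, D=e−e_prev=1.78375; u=3/4·(-0.11625)+1·(-4.51625)+5/4·1.78375=-2.37375; next y=-1/10·(-1.88375)+1/4·(-2.37375)≈-0.405063
n=4: y≈-0.405063, sp=-2, e=sp−y≈-1.594938; I≈-6.111188, D=e−e_prev≈-1.478688; u=3/4·(-1.594938)+1·(-6.111188)+5/4·(-1.478688)≈-9.15575; next y=-1/10·(-0.405063)+1/4·(-9.15575)≈-2.248431
n=5: y≈-2.248431, sp=-2, e=sp−y≈0.248431; I≈-5.862756, D=e−e_prev≈1.843369; u=3/4·0.248431+1·(-5.862756)+5/4·1.843369≈-3.372222; next y=-1/10·(-2.248431)+1/4·(-3.372222)≈-0.618212
n=6: y≈-0.618212, sp=-2, e=sp−y≈-1.381788; I≈-7.244544, D=e−e_prev≈-1.630219; u=3/4·(-1.381788)+1·(-7.244544)+5/4·(-1.630219)≈-10.318658; next y=-1/10·(-0.618212)+1/4·(-10.318658)≈-2.517843
n=7: y≈-2.517843, sp=1, e=sp−y≈3.517843; I≈-3.726701, D=e−e_prev≈4.899631; u=3/4·3.517843+1·(-3.726701)+5/4·4.899631≈5.036221; next y=-1/10·(-2.517843)+1/4·5.036221≈1.510840
n=8: y≈1.510840, sp=1, e=sp−y≈-0.510840; I≈-4.237540, D=e−e_prev≈-4.028683; u=3/4·(-0.510840)+1·(-4.237540)+5/4·(-4.028683)≈-9.656523; next y=-1/10·1.510840+1/4·(-9.656523)≈-2.565215
n=9: y≈-2.565215, sp=1, e=sp−y≈3.565215; I≈-0.672325, D=e−e_prev≈4.076054; u=3/4·3.565215+1·(-0.672325)+5/4·4.076054≈7.096654; next y=-1/10·(-2.565215)+1/4·7.096654≈2.030685
n=10: y≈2.030685, sp=1, e=sp−y≈-1.030685; I≈-1.703010, D=e−e_prev≈-4.595900; u=3/4·(-1.030685)+1·(-1.703010)+5/4·(-4.595900)≈-8.220898; next y=-1/10·2.030685+1/4·(-8.220898)≈-2.258293
n=11: y≈-2.258293, sp=1, e=sp−y≈3.258293; I≈1.555283, D=e−e_prev≈4.288978; u=3/4·3.258293+1·1.555283+5/4·4.288978≈9.360225; next y=-1/10·(-2.258293)+1/4·9.360225≈2.565886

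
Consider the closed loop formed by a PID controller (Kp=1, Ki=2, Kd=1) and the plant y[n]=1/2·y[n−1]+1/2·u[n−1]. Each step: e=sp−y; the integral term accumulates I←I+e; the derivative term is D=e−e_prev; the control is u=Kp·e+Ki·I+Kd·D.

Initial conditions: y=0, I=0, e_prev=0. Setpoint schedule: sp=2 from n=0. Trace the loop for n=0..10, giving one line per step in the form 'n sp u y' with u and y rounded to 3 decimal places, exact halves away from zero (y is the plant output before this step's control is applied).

(exact arithmetic carried between steps; '≈' marks a value shown rounded to 6 d.p. or computed from one; I and e_prev carry over from the previous line; the table rounds u and y to 3 d.p., halves away from zero)
n=0: y=0, sp=2, e=sp−y=2; I=2, D=e−e_prev=2; u=1·2+2·2+1·2=8; next y=1/2·0+1/2·8=4
n=1: y=4, sp=2, e=sp−y=-2; I=0, D=e−e_prev=-4; u=1·(-2)+2·0+1·(-4)=-6; next y=1/2·4+1/2·(-6)=-1
n=2: y=-1, sp=2, e=sp−y=3; I=3, D=e−e_prev=5; u=1·3+2·3+1·5=14; next y=1/2·(-1)+1/2·14=6.5
n=3: y=6.5, sp=2, e=sp−y=-4.5; I=-1.5, D=e−e_prev=-7.5; u=1·(-4.5)+2·(-1.5)+1·(-7.5)=-15; next y=1/2·6.5+1/2·(-15)=-4.25
n=4: y=-4.25, sp=2, e=sp−y=6.25; I=4.75, D=e−e_prev=10.75; u=1·6.25+2·4.75+1·10.75=26.5; next y=1/2·(-4.25)+1/2·26.5=11.125
n=5: y=11.125, sp=2, e=sp−y=-9.125; I=-4.375, D=e−e_prev=-15.375; u=1·(-9.125)+2·(-4.375)+1·(-15.375)=-33.25; next y=1/2·11.125+1/2·(-33.25)=-11.0625
n=6: y=-11.0625, sp=2, e=sp−y=13.0625; I=8.6875, D=e−e_prev=22.1875; u=1·13.0625+2·8.6875+1·22.1875=52.625; next y=1/2·(-11.0625)+1/2·52.625=20.78125
n=7: y=20.78125, sp=2, e=sp−y=-18.78125; I=-10.09375, D=e−e_prev=-31.84375; u=1·(-18.78125)+2·(-10.09375)+1·(-31.84375)=-70.8125; next y=1/2·20.78125+1/2·(-70.8125)=-25.015625
n=8: y=-25.015625, sp=2, e=sp−y=27.015625; I=16.921875, D=e−e_prev=45.796875; u=1·27.015625+2·16.921875+1·45.796875=106.65625; next y=1/2·(-25.015625)+1/2·106.65625≈40.820313
n=9: y≈40.820313, sp=2, e=sp−y≈-38.820313; I≈-21.898438, D=e−e_prev≈-65.835938; u=1·(-38.820313)+2·(-21.898438)+1·(-65.835938)≈-148.453125; next y=1/2·40.820313+1/2·(-148.453125)≈-53.816406
n=10: y≈-53.816406, sp=2, e=sp−y≈55.816406; I≈33.917969, D=e−e_prev≈94.636719; u=1·55.816406+2·33.917969+1·94.636719≈218.289063; next y=1/2·(-53.816406)+1/2·218.289063≈82.236328

0 2 8.000 0.000
1 2 -6.000 4.000
2 2 14.000 -1.000
3 2 -15.000 6.500
4 2 26.500 -4.250
5 2 -33.250 11.125
6 2 52.625 -11.063
7 2 -70.813 20.781
8 2 106.656 -25.016
9 2 -148.453 40.820
10 2 218.289 -53.816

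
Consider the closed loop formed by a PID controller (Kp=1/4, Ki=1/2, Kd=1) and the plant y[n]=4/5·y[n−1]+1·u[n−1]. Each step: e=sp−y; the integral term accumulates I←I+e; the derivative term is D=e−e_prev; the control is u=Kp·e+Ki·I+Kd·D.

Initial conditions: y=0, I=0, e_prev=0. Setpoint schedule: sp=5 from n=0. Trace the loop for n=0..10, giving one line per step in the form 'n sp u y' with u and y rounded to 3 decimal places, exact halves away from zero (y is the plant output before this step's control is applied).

0 5 8.750 0.000
1 5 -9.063 8.750
2 5 16.734 -2.063
3 5 -20.554 15.084
4 5 32.800 -8.486
5 5 -44.398 26.011
6 5 66.394 -23.589
7 5 -93.356 47.522
8 5 136.500 -55.339
9 5 -194.435 92.229
10 5 282.060 -120.652

(exact arithmetic carried between steps; '≈' marks a value shown rounded to 6 d.p. or computed from one; I and e_prev carry over from the previous line; the table rounds u and y to 3 d.p., halves away from zero)
n=0: y=0, sp=5, e=sp−y=5; I=5, D=e−e_prev=5; u=1/4·5+1/2·5+1·5=8.75; next y=4/5·0+1·8.75=8.75
n=1: y=8.75, sp=5, e=sp−y=-3.75; I=1.25, D=e−e_prev=-8.75; u=1/4·(-3.75)+1/2·1.25+1·(-8.75)=-9.0625; next y=4/5·8.75+1·(-9.0625)=-2.0625
n=2: y=-2.0625, sp=5, e=sp−y=7.0625; I=8.3125, D=e−e_prev=10.8125; u=1/4·7.0625+1/2·8.3125+1·10.8125=16.734375; next y=4/5·(-2.0625)+1·16.734375=15.084375
n=3: y=15.084375, sp=5, e=sp−y=-10.084375; I=-1.771875, D=e−e_prev=-17.146875; u=1/4·(-10.084375)+1/2·(-1.771875)+1·(-17.146875)≈-20.553906; next y=4/5·15.084375+1·(-20.553906)≈-8.486406
n=4: y≈-8.486406, sp=5, e=sp−y≈13.486406; I≈11.714531, D=e−e_prev≈23.570781; u=1/4·13.486406+1/2·11.714531+1·23.570781≈32.799648; next y=4/5·(-8.486406)+1·32.799648≈26.010523
n=5: y≈26.010523, sp=5, e=sp−y≈-21.010523; I≈-9.295992, D=e−e_prev≈-34.496930; u=1/4·(-21.010523)+1/2·(-9.295992)+1·(-34.496930)≈-44.397557; next y=4/5·26.010523+1·(-44.397557)≈-23.589138
n=6: y≈-23.589138, sp=5, e=sp−y≈28.589138; I≈19.293146, D=e−e_prev≈49.599661; u=1/4·28.589138+1/2·19.293146+1·49.599661≈66.393519; next y=4/5·(-23.589138)+1·66.393519≈47.522208
n=7: y≈47.522208, sp=5, e=sp−y≈-42.522208; I≈-23.229063, D=e−e_prev≈-71.111346; u=1/4·(-42.522208)+1/2·(-23.229063)+1·(-71.111346)≈-93.356430; next y=4/5·47.522208+1·(-93.356430)≈-55.338663
n=8: y≈-55.338663, sp=5, e=sp−y≈60.338663; I≈37.109600, D=e−e_prev≈102.860871; u=1/4·60.338663+1/2·37.109600+1·102.860871≈136.500337; next y=4/5·(-55.338663)+1·136.500337≈92.229407
n=9: y≈92.229407, sp=5, e=sp−y≈-87.229407; I≈-50.119807, D=e−e_prev≈-147.568070; u=1/4·(-87.229407)+1/2·(-50.119807)+1·(-147.568070)≈-194.435325; next y=4/5·92.229407+1·(-194.435325)≈-120.651799
n=10: y≈-120.651799, sp=5, e=sp−y≈125.651799; I≈75.531993, D=e−e_prev≈212.881206; u=1/4·125.651799+1/2·75.531993+1·212.881206≈282.060152; next y=4/5·(-120.651799)+1·282.060152≈185.538713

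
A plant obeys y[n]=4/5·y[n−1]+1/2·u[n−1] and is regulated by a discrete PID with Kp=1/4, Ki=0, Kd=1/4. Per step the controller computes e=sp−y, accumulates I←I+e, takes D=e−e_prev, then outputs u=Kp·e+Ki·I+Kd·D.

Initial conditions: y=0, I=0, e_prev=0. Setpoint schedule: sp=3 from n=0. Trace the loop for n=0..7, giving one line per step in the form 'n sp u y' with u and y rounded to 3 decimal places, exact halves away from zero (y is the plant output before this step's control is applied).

(exact arithmetic carried between steps; '≈' marks a value shown rounded to 6 d.p. or computed from one; I and e_prev carry over from the previous line; the table rounds u and y to 3 d.p., halves away from zero)
n=0: y=0, sp=3, e=sp−y=3; I=3, D=e−e_prev=3; u=1/4·3+0·3+1/4·3=1.5; next y=4/5·0+1/2·1.5=0.75
n=1: y=0.75, sp=3, e=sp−y=2.25; I=5.25, D=e−e_prev=-0.75; u=1/4·2.25+0·5.25+1/4·(-0.75)=0.375; next y=4/5·0.75+1/2·0.375=0.7875
n=2: y=0.7875, sp=3, e=sp−y=2.2125; I=7.4625, D=e−e_prev=-0.0375; u=1/4·2.2125+0·7.4625+1/4·(-0.0375)=0.54375; next y=4/5·0.7875+1/2·0.54375=0.901875
n=3: y=0.901875, sp=3, e=sp−y=2.098125; I=9.560625, D=e−e_prev=-0.114375; u=1/4·2.098125+0·9.560625+1/4·(-0.114375)≈0.495938; next y=4/5·0.901875+1/2·0.495938≈0.969469
n=4: y≈0.969469, sp=3, e=sp−y≈2.030531; I≈11.591156, D=e−e_prev≈-0.067594; u=1/4·2.030531+0·11.591156+1/4·(-0.067594)≈0.490734; next y=4/5·0.969469+1/2·0.490734≈1.020942
n=5: y≈1.020942, sp=3, e=sp−y≈1.979058; I≈13.570214, D=e−e_prev≈-0.051473; u=1/4·1.979058+0·13.570214+1/4·(-0.051473)≈0.481896; next y=4/5·1.020942+1/2·0.481896≈1.057702
n=6: y≈1.057702, sp=3, e=sp−y≈1.942298; I≈15.512512, D=e−e_prev≈-0.036760; u=1/4·1.942298+0·15.512512+1/4·(-0.036760)≈0.476385; next y=4/5·1.057702+1/2·0.476385≈1.084354
n=7: y≈1.084354, sp=3, e=sp−y≈1.915646; I≈17.428159, D=e−e_prev≈-0.026652; u=1/4·1.915646+0·17.428159+1/4·(-0.026652)≈0.472249; next y=4/5·1.084354+1/2·0.472249≈1.103607

0 3 1.500 0.000
1 3 0.375 0.750
2 3 0.544 0.788
3 3 0.496 0.902
4 3 0.491 0.969
5 3 0.482 1.021
6 3 0.476 1.058
7 3 0.472 1.084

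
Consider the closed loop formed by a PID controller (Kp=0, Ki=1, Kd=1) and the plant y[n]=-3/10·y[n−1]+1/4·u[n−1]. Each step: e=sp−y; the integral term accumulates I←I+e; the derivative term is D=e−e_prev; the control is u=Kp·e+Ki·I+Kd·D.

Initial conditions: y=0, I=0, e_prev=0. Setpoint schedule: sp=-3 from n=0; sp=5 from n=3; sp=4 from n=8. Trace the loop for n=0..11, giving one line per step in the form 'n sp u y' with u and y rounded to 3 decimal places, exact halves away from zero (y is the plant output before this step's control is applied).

(exact arithmetic carried between steps; '≈' marks a value shown rounded to 6 d.p. or computed from one; I and e_prev carry over from the previous line; the table rounds u and y to 3 d.p., halves away from zero)
n=0: y=0, sp=-3, e=sp−y=-3; I=-3, D=e−e_prev=-3; u=0·(-3)+1·(-3)+1·(-3)=-6; next y=-3/10·0+1/4·(-6)=-1.5
n=1: y=-1.5, sp=-3, e=sp−y=-1.5; I=-4.5, D=e−e_prev=1.5; u=0·(-1.5)+1·(-4.5)+1·1.5=-3; next y=-3/10·(-1.5)+1/4·(-3)=-0.3
n=2: y=-0.3, sp=-3, e=sp−y=-2.7; I=-7.2, D=e−e_prev=-1.2; u=0·(-2.7)+1·(-7.2)+1·(-1.2)=-8.4; next y=-3/10·(-0.3)+1/4·(-8.4)=-2.01
n=3: y=-2.01, sp=5, e=sp−y=7.01; I=-0.19, D=e−e_prev=9.71; u=0·7.01+1·(-0.19)+1·9.71=9.52; next y=-3/10·(-2.01)+1/4·9.52=2.983
n=4: y=2.983, sp=5, e=sp−y=2.017; I=1.827, D=e−e_prev=-4.993; u=0·2.017+1·1.827+1·(-4.993)=-3.166; next y=-3/10·2.983+1/4·(-3.166)=-1.6864
n=5: y=-1.6864, sp=5, e=sp−y=6.6864; I=8.5134, D=e−e_prev=4.6694; u=0·6.6864+1·8.5134+1·4.6694=13.1828; next y=-3/10·(-1.6864)+1/4·13.1828=3.80162
n=6: y=3.80162, sp=5, e=sp−y=1.19838; I=9.71178, D=e−e_prev=-5.48802; u=0·1.19838+1·9.71178+1·(-5.48802)=4.22376; next y=-3/10·3.80162+1/4·4.22376=-0.084546
n=7: y=-0.084546, sp=5, e=sp−y=5.084546; I=14.796326, D=e−e_prev=3.886166; u=0·5.084546+1·14.796326+1·3.886166=18.682492; next y=-3/10·(-0.084546)+1/4·18.682492≈4.695987
n=8: y≈4.695987, sp=4, e=sp−y≈-0.695987; I≈14.100339, D=e−e_prev≈-5.780533; u=0·(-0.695987)+1·14.100339+1·(-5.780533)≈8.319806; next y=-3/10·4.695987+1/4·8.319806≈0.671156
n=9: y≈0.671156, sp=4, e=sp−y≈3.328844; I≈17.429184, D=e−e_prev≈4.024831; u=0·3.328844+1·17.429184+1·4.024831≈21.454015; next y=-3/10·0.671156+1/4·21.454015≈5.162157
n=10: y≈5.162157, sp=4, e=sp−y≈-1.162157; I≈16.267027, D=e−e_prev≈-4.491001; u=0·(-1.162157)+1·16.267027+1·(-4.491001)≈11.776025; next y=-3/10·5.162157+1/4·11.776025≈1.395359
n=11: y≈1.395359, sp=4, e=sp−y≈2.604641; I≈18.871667, D=e−e_prev≈3.766798; u=0·2.604641+1·18.871667+1·3.766798≈22.638465; next y=-3/10·1.395359+1/4·22.638465≈5.241009

0 -3 -6.000 0.000
1 -3 -3.000 -1.500
2 -3 -8.400 -0.300
3 5 9.520 -2.010
4 5 -3.166 2.983
5 5 13.183 -1.686
6 5 4.224 3.802
7 5 18.682 -0.085
8 4 8.320 4.696
9 4 21.454 0.671
10 4 11.776 5.162
11 4 22.638 1.395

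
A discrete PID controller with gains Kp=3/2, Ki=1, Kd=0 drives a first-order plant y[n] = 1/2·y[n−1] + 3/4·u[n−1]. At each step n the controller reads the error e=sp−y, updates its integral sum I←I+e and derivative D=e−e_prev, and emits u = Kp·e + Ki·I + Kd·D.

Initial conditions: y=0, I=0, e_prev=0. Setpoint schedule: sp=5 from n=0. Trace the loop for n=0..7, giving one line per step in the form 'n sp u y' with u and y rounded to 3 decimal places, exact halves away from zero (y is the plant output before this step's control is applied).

(exact arithmetic carried between steps; '≈' marks a value shown rounded to 6 d.p. or computed from one; I and e_prev carry over from the previous line; the table rounds u and y to 3 d.p., halves away from zero)
n=0: y=0, sp=5, e=sp−y=5; I=5, D=e−e_prev=5; u=3/2·5+1·5+0·5=12.5; next y=1/2·0+3/4·12.5=9.375
n=1: y=9.375, sp=5, e=sp−y=-4.375; I=0.625, D=e−e_prev=-9.375; u=3/2·(-4.375)+1·0.625+0·(-9.375)=-5.9375; next y=1/2·9.375+3/4·(-5.9375)=0.234375
n=2: y=0.234375, sp=5, e=sp−y=4.765625; I=5.390625, D=e−e_prev=9.140625; u=3/2·4.765625+1·5.390625+0·9.140625≈12.539063; next y=1/2·0.234375+3/4·12.539063≈9.521484
n=3: y≈9.521484, sp=5, e=sp−y≈-4.521484; I≈0.869141, D=e−e_prev≈-9.287109; u=3/2·(-4.521484)+1·0.869141+0·(-9.287109)≈-5.913086; next y=1/2·9.521484+3/4·(-5.913086)≈0.325928
n=4: y≈0.325928, sp=5, e=sp−y≈4.674072; I≈5.543213, D=e−e_prev≈9.195557; u=3/2·4.674072+1·5.543213+0·9.195557≈12.554321; next y=1/2·0.325928+3/4·12.554321≈9.578705
n=5: y≈9.578705, sp=5, e=sp−y≈-4.578705; I≈0.964508, D=e−e_prev≈-9.252777; u=3/2·(-4.578705)+1·0.964508+0·(-9.252777)≈-5.903549; next y=1/2·9.578705+3/4·(-5.903549)≈0.361691
n=6: y≈0.361691, sp=5, e=sp−y≈4.638309; I≈5.602818, D=e−e_prev≈9.217014; u=3/2·4.638309+1·5.602818+0·9.217014≈12.560282; next y=1/2·0.361691+3/4·12.560282≈9.601057
n=7: y≈9.601057, sp=5, e=sp−y≈-4.601057; I≈1.001761, D=e−e_prev≈-9.239366; u=3/2·(-4.601057)+1·1.001761+0·(-9.239366)≈-5.899824; next y=1/2·9.601057+3/4·(-5.899824)≈0.375660

0 5 12.500 0.000
1 5 -5.938 9.375
2 5 12.539 0.234
3 5 -5.913 9.521
4 5 12.554 0.326
5 5 -5.904 9.579
6 5 12.560 0.362
7 5 -5.900 9.601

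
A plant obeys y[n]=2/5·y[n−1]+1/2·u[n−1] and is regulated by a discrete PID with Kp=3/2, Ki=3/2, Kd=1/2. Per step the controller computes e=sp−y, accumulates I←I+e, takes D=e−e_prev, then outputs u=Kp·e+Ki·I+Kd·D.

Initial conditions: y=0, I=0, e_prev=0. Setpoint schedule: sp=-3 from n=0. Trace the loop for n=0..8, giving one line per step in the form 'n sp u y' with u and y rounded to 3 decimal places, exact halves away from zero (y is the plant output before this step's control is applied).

0 -3 -10.500 0.000
1 -3 4.875 -5.250
2 -3 -13.931 0.338
3 -3 8.945 -6.831
4 -3 -18.891 1.740
5 -3 14.998 -8.749
6 -3 -26.243 3.999
7 -3 23.956 -11.522
8 -3 -37.140 7.369

(exact arithmetic carried between steps; '≈' marks a value shown rounded to 6 d.p. or computed from one; I and e_prev carry over from the previous line; the table rounds u and y to 3 d.p., halves away from zero)
n=0: y=0, sp=-3, e=sp−y=-3; I=-3, D=e−e_prev=-3; u=3/2·(-3)+3/2·(-3)+1/2·(-3)=-10.5; next y=2/5·0+1/2·(-10.5)=-5.25
n=1: y=-5.25, sp=-3, e=sp−y=2.25; I=-0.75, D=e−e_prev=5.25; u=3/2·2.25+3/2·(-0.75)+1/2·5.25=4.875; next y=2/5·(-5.25)+1/2·4.875=0.3375
n=2: y=0.3375, sp=-3, e=sp−y=-3.3375; I=-4.0875, D=e−e_prev=-5.5875; u=3/2·(-3.3375)+3/2·(-4.0875)+1/2·(-5.5875)=-13.93125; next y=2/5·0.3375+1/2·(-13.93125)=-6.830625
n=3: y=-6.830625, sp=-3, e=sp−y=3.830625; I=-0.256875, D=e−e_prev=7.168125; u=3/2·3.830625+3/2·(-0.256875)+1/2·7.168125≈8.944688; next y=2/5·(-6.830625)+1/2·8.944688≈1.740094
n=4: y≈1.740094, sp=-3, e=sp−y≈-4.740094; I≈-4.996969, D=e−e_prev≈-8.570719; u=3/2·(-4.740094)+3/2·(-4.996969)+1/2·(-8.570719)≈-18.890953; next y=2/5·1.740094+1/2·(-18.890953)≈-8.749439
n=5: y≈-8.749439, sp=-3, e=sp−y≈5.749439; I≈0.752470, D=e−e_prev≈10.489533; u=3/2·5.749439+3/2·0.752470+1/2·10.489533≈14.997630; next y=2/5·(-8.749439)+1/2·14.997630≈3.999040
n=6: y≈3.999040, sp=-3, e=sp−y≈-6.999040; I≈-6.246569, D=e−e_prev≈-12.748479; u=3/2·(-6.999040)+3/2·(-6.246569)+1/2·(-12.748479)≈-26.242653; next y=2/5·3.999040+1/2·(-26.242653)≈-11.521711
n=7: y≈-11.521711, sp=-3, e=sp−y≈8.521711; I≈2.275141, D=e−e_prev≈15.520750; u=3/2·8.521711+3/2·2.275141+1/2·15.520750≈23.955653; next y=2/5·(-11.521711)+1/2·23.955653≈7.369142
n=8: y≈7.369142, sp=-3, e=sp−y≈-10.369142; I≈-8.094001, D=e−e_prev≈-18.890853; u=3/2·(-10.369142)+3/2·(-8.094001)+1/2·(-18.890853)≈-37.140141; next y=2/5·7.369142+1/2·(-37.140141)≈-15.622414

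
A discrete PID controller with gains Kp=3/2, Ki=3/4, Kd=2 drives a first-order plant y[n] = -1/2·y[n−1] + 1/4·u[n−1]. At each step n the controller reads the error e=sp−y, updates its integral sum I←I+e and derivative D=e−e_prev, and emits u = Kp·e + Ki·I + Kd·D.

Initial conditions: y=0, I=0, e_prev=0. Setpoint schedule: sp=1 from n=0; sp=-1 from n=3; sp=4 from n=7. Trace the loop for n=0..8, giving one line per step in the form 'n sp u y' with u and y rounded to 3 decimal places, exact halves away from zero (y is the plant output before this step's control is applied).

(exact arithmetic carried between steps; '≈' marks a value shown rounded to 6 d.p. or computed from one; I and e_prev carry over from the previous line; the table rounds u and y to 3 d.p., halves away from zero)
n=0: y=0, sp=1, e=sp−y=1; I=1, D=e−e_prev=1; u=3/2·1+3/4·1+2·1=4.25; next y=-1/2·0+1/4·4.25=1.0625
n=1: y=1.0625, sp=1, e=sp−y=-0.0625; I=0.9375, D=e−e_prev=-1.0625; u=3/2·(-0.0625)+3/4·0.9375+2·(-1.0625)=-1.515625; next y=-1/2·1.0625+1/4·(-1.515625)≈-0.910156
n=2: y≈-0.910156, sp=1, e=sp−y≈1.910156; I≈2.847656, D=e−e_prev≈1.972656; u=3/2·1.910156+3/4·2.847656+2·1.972656≈8.946289; next y=-1/2·(-0.910156)+1/4·8.946289≈2.691650
n=3: y≈2.691650, sp=-1, e=sp−y≈-3.691650; I≈-0.843994, D=e−e_prev≈-5.601807; u=3/2·(-3.691650)+3/4·(-0.843994)+2·(-5.601807)≈-17.374084; next y=-1/2·2.691650+1/4·(-17.374084)≈-5.689346
n=4: y≈-5.689346, sp=-1, e=sp−y≈4.689346; I≈3.845352, D=e−e_prev≈8.380997; u=3/2·4.689346+3/4·3.845352+2·8.380997≈26.680027; next y=-1/2·(-5.689346)+1/4·26.680027≈9.514680
n=5: y≈9.514680, sp=-1, e=sp−y≈-10.514680; I≈-6.669328, D=e−e_prev≈-15.204026; u=3/2·(-10.514680)+3/4·(-6.669328)+2·(-15.204026)≈-51.182068; next y=-1/2·9.514680+1/4·(-51.182068)≈-17.552857
n=6: y≈-17.552857, sp=-1, e=sp−y≈16.552857; I≈9.883529, D=e−e_prev≈27.067537; u=3/2·16.552857+3/4·9.883529+2·27.067537≈86.377006; next y=-1/2·(-17.552857)+1/4·86.377006≈30.370680
n=7: y≈30.370680, sp=4, e=sp−y≈-26.370680; I≈-16.487151, D=e−e_prev≈-42.923537; u=3/2·(-26.370680)+3/4·(-16.487151)+2·(-42.923537)≈-137.768457; next y=-1/2·30.370680+1/4·(-137.768457)≈-49.627454
n=8: y≈-49.627454, sp=4, e=sp−y≈53.627454; I≈37.140304, D=e−e_prev≈79.998134; u=3/2·53.627454+3/4·37.140304+2·79.998134≈268.292678; next y=-1/2·(-49.627454)+1/4·268.292678≈91.886897

0 1 4.250 0.000
1 1 -1.516 1.063
2 1 8.946 -0.910
3 -1 -17.374 2.692
4 -1 26.680 -5.689
5 -1 -51.182 9.515
6 -1 86.377 -17.553
7 4 -137.768 30.371
8 4 268.293 -49.627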